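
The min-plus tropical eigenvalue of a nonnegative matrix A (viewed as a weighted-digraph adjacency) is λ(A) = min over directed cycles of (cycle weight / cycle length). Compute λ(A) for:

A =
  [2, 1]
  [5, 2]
λ(A) = 2

Enumerate directed cycles and compute their means (weight / length). Sample:
  cycle 0 → 0: weight = 2, length = 1, mean = 2/1 ≈ 2.000
  cycle 1 → 1: weight = 2, length = 1, mean = 2/1 ≈ 2.000
  cycle 0 → 1 → 0: weight = 6, length = 2, mean = 6/2 ≈ 3.000
  cycle 1 → 0 → 1: weight = 6, length = 2, mean = 6/2 ≈ 3.000
Minimum mean = 2.000, attained e.g. along the cycle 0 → 0 with weight 2 and length 1. So λ(A) = 2/1 = 2.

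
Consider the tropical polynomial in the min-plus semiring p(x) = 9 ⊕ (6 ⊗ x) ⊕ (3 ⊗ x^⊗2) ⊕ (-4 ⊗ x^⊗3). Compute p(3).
p(3) = 5

A tropical monomial a ⊗ x^⊗i evaluates to a + i · x. Evaluating each term at x = 3:
  Term 0 contributes 9 + 0 · 3 = 9
  Term 1 contributes 6 + 1 · 3 = 9
  Term 2 contributes 3 + 2 · 3 = 9
  Term 3 contributes -4 + 3 · 3 = 5
p(3) = ⊕ of these = min[9, 9, 9, 5] = 5.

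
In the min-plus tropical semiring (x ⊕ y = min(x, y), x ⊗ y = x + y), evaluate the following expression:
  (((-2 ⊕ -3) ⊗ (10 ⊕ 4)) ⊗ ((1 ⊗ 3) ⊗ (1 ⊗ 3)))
(((-2 ⊕ -3) ⊗ (10 ⊕ 4)) ⊗ ((1 ⊗ 3) ⊗ (1 ⊗ 3))) = 9

Expand innermost to outermost. Recall ⊕ takes the minimum of its arguments and ⊗ takes their sum. Working out the expression (((-2 ⊕ -3) ⊗ (10 ⊕ 4)) ⊗ ((1 ⊗ 3) ⊗ (1 ⊗ 3))) gives 9.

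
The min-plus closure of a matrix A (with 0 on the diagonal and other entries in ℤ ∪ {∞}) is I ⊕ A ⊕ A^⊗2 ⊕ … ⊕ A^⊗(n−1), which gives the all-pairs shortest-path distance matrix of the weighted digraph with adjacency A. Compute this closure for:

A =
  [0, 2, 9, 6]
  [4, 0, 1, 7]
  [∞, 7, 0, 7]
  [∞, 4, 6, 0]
Closure =
  [0, 2, 3, 6]
  [4, 0, 1, 7]
  [11, 7, 0, 7]
  [8, 4, 5, 0]

This is the Floyd-Warshall all-pairs shortest-path computation. For each intermediate vertex k = 0, 1, …, 3, update dist[i][j] ← min(dist[i][j], dist[i][k] + dist[k][j]). The final matrix gives, for each (i, j), the minimum total weight of any directed path from i to j (possibly empty when i = j).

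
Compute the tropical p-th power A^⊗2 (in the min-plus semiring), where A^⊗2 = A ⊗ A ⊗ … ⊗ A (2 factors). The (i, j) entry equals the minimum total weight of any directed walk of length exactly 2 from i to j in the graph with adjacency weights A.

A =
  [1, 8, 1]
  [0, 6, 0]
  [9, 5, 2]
A^⊗2 =
  [2, 6, 2]
  [1, 5, 1]
  [5, 7, 4]

Each entry (A^⊗2)_ij equals the minimum over all length-2 walks i = v_0 → v_1 → … → v_2 = j of Σ_t A[v_t][v_{t+1}]. For example, for (i, j) = (0, 2) we minimise over 3 possible intermediate vertex sequences; the minimum is 2, attained along the walk 0 → 0 → 2.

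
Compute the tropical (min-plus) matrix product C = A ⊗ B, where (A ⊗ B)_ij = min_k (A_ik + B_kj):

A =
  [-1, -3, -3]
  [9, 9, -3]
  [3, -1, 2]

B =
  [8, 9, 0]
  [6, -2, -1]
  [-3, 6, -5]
A ⊗ B =
  [-6, -5, -8]
  [-6, 3, -8]
  [-1, -3, -3]

Apply the min-plus product entry-by-entry:
  C[0][0] = min over k of (A[0][0] + B[0][0] = -1 + 8 = 7, A[0][1] + B[1][0] = -3 + 6 = 3, A[0][2] + B[2][0] = -3 + -3 = -6) = -6 (attained at k = 2)
  C[0][1] = min over k of (A[0][0] + B[0][1] = -1 + 9 = 8, A[0][1] + B[1][1] = -3 + -2 = -5, A[0][2] + B[2][1] = -3 + 6 = 3) = -5 (attained at k = 1)
  C[0][2] = min over k of (A[0][0] + B[0][2] = -1 + 0 = -1, A[0][1] + B[1][2] = -3 + -1 = -4, A[0][2] + B[2][2] = -3 + -5 = -8) = -8 (attained at k = 2)
  C[1][0] = min over k of (A[1][0] + B[0][0] = 9 + 8 = 17, A[1][1] + B[1][0] = 9 + 6 = 15, A[1][2] + B[2][0] = -3 + -3 = -6) = -6 (attained at k = 2)
  C[1][1] = min over k of (A[1][0] + B[0][1] = 9 + 9 = 18, A[1][1] + B[1][1] = 9 + -2 = 7, A[1][2] + B[2][1] = -3 + 6 = 3) = 3 (attained at k = 2)
  C[1][2] = min over k of (A[1][0] + B[0][2] = 9 + 0 = 9, A[1][1] + B[1][2] = 9 + -1 = 8, A[1][2] + B[2][2] = -3 + -5 = -8) = -8 (attained at k = 2)
  C[2][0] = min over k of (A[2][0] + B[0][0] = 3 + 8 = 11, A[2][1] + B[1][0] = -1 + 6 = 5, A[2][2] + B[2][0] = 2 + -3 = -1) = -1 (attained at k = 2)
  C[2][1] = min over k of (A[2][0] + B[0][1] = 3 + 9 = 12, A[2][1] + B[1][1] = -1 + -2 = -3, A[2][2] + B[2][1] = 2 + 6 = 8) = -3 (attained at k = 1)
  C[2][2] = min over k of (A[2][0] + B[0][2] = 3 + 0 = 3, A[2][1] + B[1][2] = -1 + -1 = -2, A[2][2] + B[2][2] = 2 + -5 = -3) = -3 (attained at k = 2)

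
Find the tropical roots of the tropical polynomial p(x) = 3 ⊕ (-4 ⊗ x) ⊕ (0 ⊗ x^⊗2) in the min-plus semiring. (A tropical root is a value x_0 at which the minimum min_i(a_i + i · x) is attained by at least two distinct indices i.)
Roots: {-4, 7}

Each tropical root is a break point of the lower envelope of the lines y = a_i + i · x (there are 3 lines, with slopes 0, 1, ..., 2). Only the lines that attain the minimum somewhere contribute to roots; other lines are dominated. Here the surviving (envelope) indices are i = 2, i = 1, i = 0.
Intersections between consecutive envelope lines give the roots: for adjacent envelope indices i < j the intersection is x = (a_i − a_j) / (j − i). Reading off the sorted break points: {-4, 7}.
Verification: at each break x_0, at least two indices attain the minimum of min_i(a_i + i · x_0).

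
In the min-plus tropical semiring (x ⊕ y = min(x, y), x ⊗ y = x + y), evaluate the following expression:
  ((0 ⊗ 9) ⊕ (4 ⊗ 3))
((0 ⊗ 9) ⊕ (4 ⊗ 3)) = 7

Expand innermost to outermost. Recall ⊕ takes the minimum of its arguments and ⊗ takes their sum. Working out the expression ((0 ⊗ 9) ⊕ (4 ⊗ 3)) gives 7.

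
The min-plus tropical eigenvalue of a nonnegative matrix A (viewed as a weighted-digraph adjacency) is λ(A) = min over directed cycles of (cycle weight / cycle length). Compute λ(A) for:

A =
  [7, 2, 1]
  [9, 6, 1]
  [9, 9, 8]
λ(A) = 4

Enumerate directed cycles and compute their means (weight / length). Sample:
  cycle 0 → 0: weight = 7, length = 1, mean = 7/1 ≈ 7.000
  cycle 1 → 1: weight = 6, length = 1, mean = 6/1 ≈ 6.000
  cycle 2 → 2: weight = 8, length = 1, mean = 8/1 ≈ 8.000
  cycle 0 → 1 → 0: weight = 11, length = 2, mean = 11/2 ≈ 5.500
  cycle 0 → 2 → 0: weight = 10, length = 2, mean = 10/2 ≈ 5.000
  cycle 1 → 0 → 1: weight = 11, length = 2, mean = 11/2 ≈ 5.500
Minimum mean = 4.000, attained e.g. along the cycle 0 → 1 → 2 → 0 with weight 12 and length 3. So λ(A) = 12/3 = 4.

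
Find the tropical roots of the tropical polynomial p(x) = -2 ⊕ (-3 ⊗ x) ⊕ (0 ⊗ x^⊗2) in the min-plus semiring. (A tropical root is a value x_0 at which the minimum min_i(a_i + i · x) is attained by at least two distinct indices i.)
Roots: {-3, 1}

Each tropical root is a break point of the lower envelope of the lines y = a_i + i · x (there are 3 lines, with slopes 0, 1, ..., 2). Only the lines that attain the minimum somewhere contribute to roots; other lines are dominated. Here the surviving (envelope) indices are i = 2, i = 1, i = 0.
Intersections between consecutive envelope lines give the roots: for adjacent envelope indices i < j the intersection is x = (a_i − a_j) / (j − i). Reading off the sorted break points: {-3, 1}.
Verification: at each break x_0, at least two indices attain the minimum of min_i(a_i + i · x_0).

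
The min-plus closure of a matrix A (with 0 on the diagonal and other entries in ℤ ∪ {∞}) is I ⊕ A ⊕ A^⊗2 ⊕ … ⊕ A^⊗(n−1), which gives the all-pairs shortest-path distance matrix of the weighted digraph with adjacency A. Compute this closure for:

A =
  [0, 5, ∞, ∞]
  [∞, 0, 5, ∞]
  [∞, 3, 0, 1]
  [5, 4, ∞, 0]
Closure =
  [0, 5, 10, 11]
  [11, 0, 5, 6]
  [6, 3, 0, 1]
  [5, 4, 9, 0]

This is the Floyd-Warshall all-pairs shortest-path computation. For each intermediate vertex k = 0, 1, …, 3, update dist[i][j] ← min(dist[i][j], dist[i][k] + dist[k][j]). The final matrix gives, for each (i, j), the minimum total weight of any directed path from i to j (possibly empty when i = j).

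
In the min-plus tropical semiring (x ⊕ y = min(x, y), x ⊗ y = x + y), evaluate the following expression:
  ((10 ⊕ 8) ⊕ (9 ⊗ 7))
((10 ⊕ 8) ⊕ (9 ⊗ 7)) = 8

Expand innermost to outermost. Recall ⊕ takes the minimum of its arguments and ⊗ takes their sum. Working out the expression ((10 ⊕ 8) ⊕ (9 ⊗ 7)) gives 8.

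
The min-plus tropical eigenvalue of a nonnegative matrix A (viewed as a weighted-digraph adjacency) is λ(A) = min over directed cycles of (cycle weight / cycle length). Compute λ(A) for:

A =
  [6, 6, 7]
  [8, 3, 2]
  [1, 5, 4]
λ(A) = 3

Enumerate directed cycles and compute their means (weight / length). Sample:
  cycle 0 → 0: weight = 6, length = 1, mean = 6/1 ≈ 6.000
  cycle 1 → 1: weight = 3, length = 1, mean = 3/1 ≈ 3.000
  cycle 2 → 2: weight = 4, length = 1, mean = 4/1 ≈ 4.000
  cycle 0 → 1 → 0: weight = 14, length = 2, mean = 14/2 ≈ 7.000
  cycle 0 → 2 → 0: weight = 8, length = 2, mean = 8/2 ≈ 4.000
  cycle 1 → 0 → 1: weight = 14, length = 2, mean = 14/2 ≈ 7.000
Minimum mean = 3.000, attained e.g. along the cycle 1 → 1 with weight 3 and length 1. So λ(A) = 3/1 = 3.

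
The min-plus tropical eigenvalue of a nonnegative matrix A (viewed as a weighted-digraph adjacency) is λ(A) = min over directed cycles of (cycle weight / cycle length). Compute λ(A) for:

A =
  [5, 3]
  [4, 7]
λ(A) = 7/2

Enumerate directed cycles and compute their means (weight / length). Sample:
  cycle 0 → 0: weight = 5, length = 1, mean = 5/1 ≈ 5.000
  cycle 1 → 1: weight = 7, length = 1, mean = 7/1 ≈ 7.000
  cycle 0 → 1 → 0: weight = 7, length = 2, mean = 7/2 ≈ 3.500
  cycle 1 → 0 → 1: weight = 7, length = 2, mean = 7/2 ≈ 3.500
Minimum mean = 3.500, attained e.g. along the cycle 0 → 1 → 0 with weight 7 and length 2. So λ(A) = 7/2 = 7/2.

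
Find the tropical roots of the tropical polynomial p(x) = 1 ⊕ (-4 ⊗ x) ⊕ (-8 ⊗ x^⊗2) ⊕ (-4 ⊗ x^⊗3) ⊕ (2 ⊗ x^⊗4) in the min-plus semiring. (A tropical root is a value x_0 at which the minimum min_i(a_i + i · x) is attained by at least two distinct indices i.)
Roots: {-6, -4, 4, 5}

Each tropical root is a break point of the lower envelope of the lines y = a_i + i · x (there are 5 lines, with slopes 0, 1, ..., 4). Only the lines that attain the minimum somewhere contribute to roots; other lines are dominated. Here the surviving (envelope) indices are i = 4, i = 3, i = 2, i = 1, i = 0.
Intersections between consecutive envelope lines give the roots: for adjacent envelope indices i < j the intersection is x = (a_i − a_j) / (j − i). Reading off the sorted break points: {-6, -4, 4, 5}.
Verification: at each break x_0, at least two indices attain the minimum of min_i(a_i + i · x_0).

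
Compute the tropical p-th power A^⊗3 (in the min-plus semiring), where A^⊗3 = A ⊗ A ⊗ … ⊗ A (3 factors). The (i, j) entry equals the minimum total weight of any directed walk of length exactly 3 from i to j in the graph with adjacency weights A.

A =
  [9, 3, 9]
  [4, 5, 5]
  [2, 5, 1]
A^⊗3 =
  [10, 10, 9]
  [8, 10, 7]
  [4, 6, 3]

Each entry (A^⊗3)_ij equals the minimum over all length-3 walks i = v_0 → v_1 → … → v_3 = j of Σ_t A[v_t][v_{t+1}]. For example, for (i, j) = (0, 2) we minimise over 9 possible intermediate vertex sequences; the minimum is 9, attained along the walk 0 → 1 → 2 → 2.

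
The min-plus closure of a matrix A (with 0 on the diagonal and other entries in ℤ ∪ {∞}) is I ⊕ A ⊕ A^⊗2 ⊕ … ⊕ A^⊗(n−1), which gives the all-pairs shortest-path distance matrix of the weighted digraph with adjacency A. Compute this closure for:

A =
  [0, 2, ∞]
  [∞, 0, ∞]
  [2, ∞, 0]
Closure =
  [0, 2, ∞]
  [∞, 0, ∞]
  [2, 4, 0]

This is the Floyd-Warshall all-pairs shortest-path computation. For each intermediate vertex k = 0, 1, …, 2, update dist[i][j] ← min(dist[i][j], dist[i][k] + dist[k][j]). The final matrix gives, for each (i, j), the minimum total weight of any directed path from i to j (possibly empty when i = j).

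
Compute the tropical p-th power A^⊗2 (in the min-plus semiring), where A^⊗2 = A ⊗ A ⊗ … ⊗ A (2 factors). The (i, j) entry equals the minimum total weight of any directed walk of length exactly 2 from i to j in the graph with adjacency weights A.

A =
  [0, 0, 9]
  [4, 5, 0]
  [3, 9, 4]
A^⊗2 =
  [0, 0, 0]
  [3, 4, 4]
  [3, 3, 8]

Each entry (A^⊗2)_ij equals the minimum over all length-2 walks i = v_0 → v_1 → … → v_2 = j of Σ_t A[v_t][v_{t+1}]. For example, for (i, j) = (0, 2) we minimise over 3 possible intermediate vertex sequences; the minimum is 0, attained along the walk 0 → 1 → 2.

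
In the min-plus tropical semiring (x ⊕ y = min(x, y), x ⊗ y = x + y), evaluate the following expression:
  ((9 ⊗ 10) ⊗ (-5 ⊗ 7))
((9 ⊗ 10) ⊗ (-5 ⊗ 7)) = 21

Expand innermost to outermost. Recall ⊕ takes the minimum of its arguments and ⊗ takes their sum. Working out the expression ((9 ⊗ 10) ⊗ (-5 ⊗ 7)) gives 21.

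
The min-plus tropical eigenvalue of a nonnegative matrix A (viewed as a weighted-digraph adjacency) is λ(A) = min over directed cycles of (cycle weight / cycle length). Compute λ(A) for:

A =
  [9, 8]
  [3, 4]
λ(A) = 4

Enumerate directed cycles and compute their means (weight / length). Sample:
  cycle 0 → 0: weight = 9, length = 1, mean = 9/1 ≈ 9.000
  cycle 1 → 1: weight = 4, length = 1, mean = 4/1 ≈ 4.000
  cycle 0 → 1 → 0: weight = 11, length = 2, mean = 11/2 ≈ 5.500
  cycle 1 → 0 → 1: weight = 11, length = 2, mean = 11/2 ≈ 5.500
Minimum mean = 4.000, attained e.g. along the cycle 1 → 1 with weight 4 and length 1. So λ(A) = 4/1 = 4.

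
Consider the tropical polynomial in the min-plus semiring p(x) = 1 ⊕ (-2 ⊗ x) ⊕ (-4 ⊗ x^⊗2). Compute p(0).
p(0) = -4

A tropical monomial a ⊗ x^⊗i evaluates to a + i · x. Evaluating each term at x = 0:
  Term 0 contributes 1 + 0 · 0 = 1
  Term 1 contributes -2 + 1 · 0 = -2
  Term 2 contributes -4 + 2 · 0 = -4
p(0) = ⊕ of these = min[1, -2, -4] = -4.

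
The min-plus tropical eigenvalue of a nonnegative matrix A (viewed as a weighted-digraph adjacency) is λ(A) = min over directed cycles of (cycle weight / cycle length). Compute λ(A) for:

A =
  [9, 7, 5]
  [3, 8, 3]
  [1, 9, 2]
λ(A) = 2

Enumerate directed cycles and compute their means (weight / length). Sample:
  cycle 0 → 0: weight = 9, length = 1, mean = 9/1 ≈ 9.000
  cycle 1 → 1: weight = 8, length = 1, mean = 8/1 ≈ 8.000
  cycle 2 → 2: weight = 2, length = 1, mean = 2/1 ≈ 2.000
  cycle 0 → 1 → 0: weight = 10, length = 2, mean = 10/2 ≈ 5.000
  cycle 0 → 2 → 0: weight = 6, length = 2, mean = 6/2 ≈ 3.000
  cycle 1 → 0 → 1: weight = 10, length = 2, mean = 10/2 ≈ 5.000
Minimum mean = 2.000, attained e.g. along the cycle 2 → 2 with weight 2 and length 1. So λ(A) = 2/1 = 2.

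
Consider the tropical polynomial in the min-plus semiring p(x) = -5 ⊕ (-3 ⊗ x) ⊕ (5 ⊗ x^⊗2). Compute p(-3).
p(-3) = -6

A tropical monomial a ⊗ x^⊗i evaluates to a + i · x. Evaluating each term at x = -3:
  Term 0 contributes -5 + 0 · -3 = -5
  Term 1 contributes -3 + 1 · -3 = -6
  Term 2 contributes 5 + 2 · -3 = -1
p(-3) = ⊕ of these = min[-5, -6, -1] = -6.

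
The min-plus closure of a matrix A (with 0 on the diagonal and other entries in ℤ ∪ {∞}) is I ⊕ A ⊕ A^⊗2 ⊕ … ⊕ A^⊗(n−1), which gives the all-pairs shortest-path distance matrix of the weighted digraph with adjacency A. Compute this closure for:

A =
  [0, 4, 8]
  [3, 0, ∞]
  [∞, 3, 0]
Closure =
  [0, 4, 8]
  [3, 0, 11]
  [6, 3, 0]

This is the Floyd-Warshall all-pairs shortest-path computation. For each intermediate vertex k = 0, 1, …, 2, update dist[i][j] ← min(dist[i][j], dist[i][k] + dist[k][j]). The final matrix gives, for each (i, j), the minimum total weight of any directed path from i to j (possibly empty when i = j).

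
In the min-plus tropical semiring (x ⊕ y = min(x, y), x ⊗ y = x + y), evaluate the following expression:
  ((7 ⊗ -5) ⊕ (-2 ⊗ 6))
((7 ⊗ -5) ⊕ (-2 ⊗ 6)) = 2

Expand innermost to outermost. Recall ⊕ takes the minimum of its arguments and ⊗ takes their sum. Working out the expression ((7 ⊗ -5) ⊕ (-2 ⊗ 6)) gives 2.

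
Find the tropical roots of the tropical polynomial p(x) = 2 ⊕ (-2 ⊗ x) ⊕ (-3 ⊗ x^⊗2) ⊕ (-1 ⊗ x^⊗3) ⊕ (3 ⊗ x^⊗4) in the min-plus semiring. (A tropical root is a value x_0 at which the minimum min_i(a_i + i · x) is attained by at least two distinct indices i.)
Roots: {-4, -2, 1, 4}

Each tropical root is a break point of the lower envelope of the lines y = a_i + i · x (there are 5 lines, with slopes 0, 1, ..., 4). Only the lines that attain the minimum somewhere contribute to roots; other lines are dominated. Here the surviving (envelope) indices are i = 4, i = 3, i = 2, i = 1, i = 0.
Intersections between consecutive envelope lines give the roots: for adjacent envelope indices i < j the intersection is x = (a_i − a_j) / (j − i). Reading off the sorted break points: {-4, -2, 1, 4}.
Verification: at each break x_0, at least two indices attain the minimum of min_i(a_i + i · x_0).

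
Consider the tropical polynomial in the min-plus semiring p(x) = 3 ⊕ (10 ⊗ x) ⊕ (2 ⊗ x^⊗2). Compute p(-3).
p(-3) = -4

A tropical monomial a ⊗ x^⊗i evaluates to a + i · x. Evaluating each term at x = -3:
  Term 0 contributes 3 + 0 · -3 = 3
  Term 1 contributes 10 + 1 · -3 = 7
  Term 2 contributes 2 + 2 · -3 = -4
p(-3) = ⊕ of these = min[3, 7, -4] = -4.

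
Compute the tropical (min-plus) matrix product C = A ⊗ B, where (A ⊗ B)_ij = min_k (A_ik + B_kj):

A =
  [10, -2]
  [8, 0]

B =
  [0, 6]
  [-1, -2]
A ⊗ B =
  [-3, -4]
  [-1, -2]

Apply the min-plus product entry-by-entry:
  C[0][0] = min over k of (A[0][0] + B[0][0] = 10 + 0 = 10, A[0][1] + B[1][0] = -2 + -1 = -3) = -3 (attained at k = 1)
  C[0][1] = min over k of (A[0][0] + B[0][1] = 10 + 6 = 16, A[0][1] + B[1][1] = -2 + -2 = -4) = -4 (attained at k = 1)
  C[1][0] = min over k of (A[1][0] + B[0][0] = 8 + 0 = 8, A[1][1] + B[1][0] = 0 + -1 = -1) = -1 (attained at k = 1)
  C[1][1] = min over k of (A[1][0] + B[0][1] = 8 + 6 = 14, A[1][1] + B[1][1] = 0 + -2 = -2) = -2 (attained at k = 1)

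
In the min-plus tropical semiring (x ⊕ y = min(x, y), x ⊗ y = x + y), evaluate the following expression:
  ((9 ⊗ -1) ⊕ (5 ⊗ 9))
((9 ⊗ -1) ⊕ (5 ⊗ 9)) = 8

Expand innermost to outermost. Recall ⊕ takes the minimum of its arguments and ⊗ takes their sum. Working out the expression ((9 ⊗ -1) ⊕ (5 ⊗ 9)) gives 8.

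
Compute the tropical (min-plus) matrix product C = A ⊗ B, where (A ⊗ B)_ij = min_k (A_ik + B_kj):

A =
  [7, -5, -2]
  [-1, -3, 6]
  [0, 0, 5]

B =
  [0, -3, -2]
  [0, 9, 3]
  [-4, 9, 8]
A ⊗ B =
  [-6, 4, -2]
  [-3, -4, -3]
  [0, -3, -2]

Apply the min-plus product entry-by-entry:
  C[0][0] = min over k of (A[0][0] + B[0][0] = 7 + 0 = 7, A[0][1] + B[1][0] = -5 + 0 = -5, A[0][2] + B[2][0] = -2 + -4 = -6) = -6 (attained at k = 2)
  C[0][1] = min over k of (A[0][0] + B[0][1] = 7 + -3 = 4, A[0][1] + B[1][1] = -5 + 9 = 4, A[0][2] + B[2][1] = -2 + 9 = 7) = 4 (attained at k = 0)
  C[0][2] = min over k of (A[0][0] + B[0][2] = 7 + -2 = 5, A[0][1] + B[1][2] = -5 + 3 = -2, A[0][2] + B[2][2] = -2 + 8 = 6) = -2 (attained at k = 1)
  C[1][0] = min over k of (A[1][0] + B[0][0] = -1 + 0 = -1, A[1][1] + B[1][0] = -3 + 0 = -3, A[1][2] + B[2][0] = 6 + -4 = 2) = -3 (attained at k = 1)
  C[1][1] = min over k of (A[1][0] + B[0][1] = -1 + -3 = -4, A[1][1] + B[1][1] = -3 + 9 = 6, A[1][2] + B[2][1] = 6 + 9 = 15) = -4 (attained at k = 0)
  C[1][2] = min over k of (A[1][0] + B[0][2] = -1 + -2 = -3, A[1][1] + B[1][2] = -3 + 3 = 0, A[1][2] + B[2][2] = 6 + 8 = 14) = -3 (attained at k = 0)
  C[2][0] = min over k of (A[2][0] + B[0][0] = 0 + 0 = 0, A[2][1] + B[1][0] = 0 + 0 = 0, A[2][2] + B[2][0] = 5 + -4 = 1) = 0 (attained at k = 0)
  C[2][1] = min over k of (A[2][0] + B[0][1] = 0 + -3 = -3, A[2][1] + B[1][1] = 0 + 9 = 9, A[2][2] + B[2][1] = 5 + 9 = 14) = -3 (attained at k = 0)
  C[2][2] = min over k of (A[2][0] + B[0][2] = 0 + -2 = -2, A[2][1] + B[1][2] = 0 + 3 = 3, A[2][2] + B[2][2] = 5 + 8 = 13) = -2 (attained at k = 0)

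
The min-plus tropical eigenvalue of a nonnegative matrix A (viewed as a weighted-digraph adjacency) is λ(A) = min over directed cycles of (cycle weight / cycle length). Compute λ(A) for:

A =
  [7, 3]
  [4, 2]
λ(A) = 2

Enumerate directed cycles and compute their means (weight / length). Sample:
  cycle 0 → 0: weight = 7, length = 1, mean = 7/1 ≈ 7.000
  cycle 1 → 1: weight = 2, length = 1, mean = 2/1 ≈ 2.000
  cycle 0 → 1 → 0: weight = 7, length = 2, mean = 7/2 ≈ 3.500
  cycle 1 → 0 → 1: weight = 7, length = 2, mean = 7/2 ≈ 3.500
Minimum mean = 2.000, attained e.g. along the cycle 1 → 1 with weight 2 and length 1. So λ(A) = 2/1 = 2.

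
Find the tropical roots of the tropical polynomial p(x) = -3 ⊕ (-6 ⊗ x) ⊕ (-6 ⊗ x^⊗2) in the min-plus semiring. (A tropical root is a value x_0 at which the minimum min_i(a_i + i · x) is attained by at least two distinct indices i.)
Roots: {0, 3}

Each tropical root is a break point of the lower envelope of the lines y = a_i + i · x (there are 3 lines, with slopes 0, 1, ..., 2). Only the lines that attain the minimum somewhere contribute to roots; other lines are dominated. Here the surviving (envelope) indices are i = 2, i = 1, i = 0.
Intersections between consecutive envelope lines give the roots: for adjacent envelope indices i < j the intersection is x = (a_i − a_j) / (j − i). Reading off the sorted break points: {0, 3}.
Verification: at each break x_0, at least two indices attain the minimum of min_i(a_i + i · x_0).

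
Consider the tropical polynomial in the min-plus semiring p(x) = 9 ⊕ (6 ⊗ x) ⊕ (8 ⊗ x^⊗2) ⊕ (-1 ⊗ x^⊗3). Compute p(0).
p(0) = -1

A tropical monomial a ⊗ x^⊗i evaluates to a + i · x. Evaluating each term at x = 0:
  Term 0 contributes 9 + 0 · 0 = 9
  Term 1 contributes 6 + 1 · 0 = 6
  Term 2 contributes 8 + 2 · 0 = 8
  Term 3 contributes -1 + 3 · 0 = -1
p(0) = ⊕ of these = min[9, 6, 8, -1] = -1.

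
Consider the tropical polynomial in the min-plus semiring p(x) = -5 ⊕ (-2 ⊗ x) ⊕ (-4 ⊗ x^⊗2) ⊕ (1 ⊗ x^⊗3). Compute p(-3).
p(-3) = -10

A tropical monomial a ⊗ x^⊗i evaluates to a + i · x. Evaluating each term at x = -3:
  Term 0 contributes -5 + 0 · -3 = -5
  Term 1 contributes -2 + 1 · -3 = -5
  Term 2 contributes -4 + 2 · -3 = -10
  Term 3 contributes 1 + 3 · -3 = -8
p(-3) = ⊕ of these = min[-5, -5, -10, -8] = -10.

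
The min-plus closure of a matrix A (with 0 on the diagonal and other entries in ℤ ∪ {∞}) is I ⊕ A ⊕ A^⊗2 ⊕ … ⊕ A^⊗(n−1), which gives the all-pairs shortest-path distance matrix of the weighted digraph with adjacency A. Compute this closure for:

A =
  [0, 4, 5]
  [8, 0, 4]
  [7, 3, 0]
Closure =
  [0, 4, 5]
  [8, 0, 4]
  [7, 3, 0]

This is the Floyd-Warshall all-pairs shortest-path computation. For each intermediate vertex k = 0, 1, …, 2, update dist[i][j] ← min(dist[i][j], dist[i][k] + dist[k][j]). The final matrix gives, for each (i, j), the minimum total weight of any directed path from i to j (possibly empty when i = j).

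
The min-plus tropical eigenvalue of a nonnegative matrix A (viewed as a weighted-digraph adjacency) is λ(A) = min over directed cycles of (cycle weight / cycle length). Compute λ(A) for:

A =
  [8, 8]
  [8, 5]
λ(A) = 5

Enumerate directed cycles and compute their means (weight / length). Sample:
  cycle 0 → 0: weight = 8, length = 1, mean = 8/1 ≈ 8.000
  cycle 1 → 1: weight = 5, length = 1, mean = 5/1 ≈ 5.000
  cycle 0 → 1 → 0: weight = 16, length = 2, mean = 16/2 ≈ 8.000
  cycle 1 → 0 → 1: weight = 16, length = 2, mean = 16/2 ≈ 8.000
Minimum mean = 5.000, attained e.g. along the cycle 1 → 1 with weight 5 and length 1. So λ(A) = 5/1 = 5.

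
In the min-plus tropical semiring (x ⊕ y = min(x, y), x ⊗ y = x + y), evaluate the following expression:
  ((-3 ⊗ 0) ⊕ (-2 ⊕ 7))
((-3 ⊗ 0) ⊕ (-2 ⊕ 7)) = -3

Expand innermost to outermost. Recall ⊕ takes the minimum of its arguments and ⊗ takes their sum. Working out the expression ((-3 ⊗ 0) ⊕ (-2 ⊕ 7)) gives -3.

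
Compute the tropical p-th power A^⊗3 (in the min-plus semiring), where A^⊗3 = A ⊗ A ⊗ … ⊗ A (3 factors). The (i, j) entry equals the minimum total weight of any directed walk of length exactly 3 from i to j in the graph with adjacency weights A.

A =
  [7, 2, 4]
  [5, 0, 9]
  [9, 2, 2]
A^⊗3 =
  [7, 2, 8]
  [5, 0, 9]
  [7, 2, 6]

Each entry (A^⊗3)_ij equals the minimum over all length-3 walks i = v_0 → v_1 → … → v_3 = j of Σ_t A[v_t][v_{t+1}]. For example, for (i, j) = (0, 2) we minimise over 9 possible intermediate vertex sequences; the minimum is 8, attained along the walk 0 → 2 → 2 → 2.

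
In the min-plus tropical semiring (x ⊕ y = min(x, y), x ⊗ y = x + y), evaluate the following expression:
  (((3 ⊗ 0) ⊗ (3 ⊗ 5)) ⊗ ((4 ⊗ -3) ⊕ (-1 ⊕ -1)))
(((3 ⊗ 0) ⊗ (3 ⊗ 5)) ⊗ ((4 ⊗ -3) ⊕ (-1 ⊕ -1))) = 10

Expand innermost to outermost. Recall ⊕ takes the minimum of its arguments and ⊗ takes their sum. Working out the expression (((3 ⊗ 0) ⊗ (3 ⊗ 5)) ⊗ ((4 ⊗ -3) ⊕ (-1 ⊕ -1))) gives 10.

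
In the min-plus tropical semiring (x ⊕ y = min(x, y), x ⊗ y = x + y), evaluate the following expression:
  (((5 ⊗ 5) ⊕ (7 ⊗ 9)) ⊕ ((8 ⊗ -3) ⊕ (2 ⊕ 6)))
(((5 ⊗ 5) ⊕ (7 ⊗ 9)) ⊕ ((8 ⊗ -3) ⊕ (2 ⊕ 6))) = 2

Expand innermost to outermost. Recall ⊕ takes the minimum of its arguments and ⊗ takes their sum. Working out the expression (((5 ⊗ 5) ⊕ (7 ⊗ 9)) ⊕ ((8 ⊗ -3) ⊕ (2 ⊕ 6))) gives 2.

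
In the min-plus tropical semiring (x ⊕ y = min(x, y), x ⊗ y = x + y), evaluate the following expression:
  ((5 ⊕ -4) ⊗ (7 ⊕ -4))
((5 ⊕ -4) ⊗ (7 ⊕ -4)) = -8

Expand innermost to outermost. Recall ⊕ takes the minimum of its arguments and ⊗ takes their sum. Working out the expression ((5 ⊕ -4) ⊗ (7 ⊕ -4)) gives -8.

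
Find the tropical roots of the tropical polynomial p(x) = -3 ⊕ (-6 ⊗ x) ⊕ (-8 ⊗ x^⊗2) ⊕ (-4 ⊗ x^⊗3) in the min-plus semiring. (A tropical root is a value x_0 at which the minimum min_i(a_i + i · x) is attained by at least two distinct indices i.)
Roots: {-4, 2, 3}

Each tropical root is a break point of the lower envelope of the lines y = a_i + i · x (there are 4 lines, with slopes 0, 1, ..., 3). Only the lines that attain the minimum somewhere contribute to roots; other lines are dominated. Here the surviving (envelope) indices are i = 3, i = 2, i = 1, i = 0.
Intersections between consecutive envelope lines give the roots: for adjacent envelope indices i < j the intersection is x = (a_i − a_j) / (j − i). Reading off the sorted break points: {-4, 2, 3}.
Verification: at each break x_0, at least two indices attain the minimum of min_i(a_i + i · x_0).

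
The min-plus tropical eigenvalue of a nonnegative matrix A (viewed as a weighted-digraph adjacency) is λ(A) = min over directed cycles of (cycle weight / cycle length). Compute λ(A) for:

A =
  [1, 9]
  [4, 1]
λ(A) = 1

Enumerate directed cycles and compute their means (weight / length). Sample:
  cycle 0 → 0: weight = 1, length = 1, mean = 1/1 ≈ 1.000
  cycle 1 → 1: weight = 1, length = 1, mean = 1/1 ≈ 1.000
  cycle 0 → 1 → 0: weight = 13, length = 2, mean = 13/2 ≈ 6.500
  cycle 1 → 0 → 1: weight = 13, length = 2, mean = 13/2 ≈ 6.500
Minimum mean = 1.000, attained e.g. along the cycle 0 → 0 with weight 1 and length 1. So λ(A) = 1/1 = 1.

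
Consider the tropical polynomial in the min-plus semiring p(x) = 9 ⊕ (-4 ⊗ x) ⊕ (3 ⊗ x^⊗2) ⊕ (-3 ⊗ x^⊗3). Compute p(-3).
p(-3) = -12

A tropical monomial a ⊗ x^⊗i evaluates to a + i · x. Evaluating each term at x = -3:
  Term 0 contributes 9 + 0 · -3 = 9
  Term 1 contributes -4 + 1 · -3 = -7
  Term 2 contributes 3 + 2 · -3 = -3
  Term 3 contributes -3 + 3 · -3 = -12
p(-3) = ⊕ of these = min[9, -7, -3, -12] = -12.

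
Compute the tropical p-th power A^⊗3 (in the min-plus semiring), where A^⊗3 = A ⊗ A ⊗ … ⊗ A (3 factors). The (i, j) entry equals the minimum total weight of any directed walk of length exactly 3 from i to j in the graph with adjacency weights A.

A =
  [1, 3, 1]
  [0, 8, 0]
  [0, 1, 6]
A^⊗3 =
  [2, 3, 2]
  [1, 2, 1]
  [1, 2, 2]

Each entry (A^⊗3)_ij equals the minimum over all length-3 walks i = v_0 → v_1 → … → v_3 = j of Σ_t A[v_t][v_{t+1}]. For example, for (i, j) = (0, 2) we minimise over 9 possible intermediate vertex sequences; the minimum is 2, attained along the walk 0 → 2 → 0 → 2.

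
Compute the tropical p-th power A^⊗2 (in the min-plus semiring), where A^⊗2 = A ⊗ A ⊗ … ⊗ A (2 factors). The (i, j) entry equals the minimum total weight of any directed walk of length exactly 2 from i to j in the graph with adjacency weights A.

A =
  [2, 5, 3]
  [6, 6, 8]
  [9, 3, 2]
A^⊗2 =
  [4, 6, 5]
  [8, 11, 9]
  [9, 5, 4]

Each entry (A^⊗2)_ij equals the minimum over all length-2 walks i = v_0 → v_1 → … → v_2 = j of Σ_t A[v_t][v_{t+1}]. For example, for (i, j) = (0, 2) we minimise over 3 possible intermediate vertex sequences; the minimum is 5, attained along the walk 0 → 0 → 2.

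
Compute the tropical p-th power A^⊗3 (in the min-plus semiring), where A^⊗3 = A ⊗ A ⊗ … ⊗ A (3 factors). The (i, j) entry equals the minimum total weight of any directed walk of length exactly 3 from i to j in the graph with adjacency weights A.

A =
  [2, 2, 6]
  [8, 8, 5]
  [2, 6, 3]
A^⊗3 =
  [6, 6, 9]
  [9, 9, 11]
  [6, 6, 9]

Each entry (A^⊗3)_ij equals the minimum over all length-3 walks i = v_0 → v_1 → … → v_3 = j of Σ_t A[v_t][v_{t+1}]. For example, for (i, j) = (0, 2) we minimise over 9 possible intermediate vertex sequences; the minimum is 9, attained along the walk 0 → 0 → 1 → 2.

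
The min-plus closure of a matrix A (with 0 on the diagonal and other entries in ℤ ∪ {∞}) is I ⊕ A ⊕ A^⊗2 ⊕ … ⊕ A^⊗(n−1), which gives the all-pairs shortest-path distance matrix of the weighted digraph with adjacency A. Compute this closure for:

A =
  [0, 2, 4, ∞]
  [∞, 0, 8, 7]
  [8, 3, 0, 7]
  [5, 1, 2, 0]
Closure =
  [0, 2, 4, 9]
  [12, 0, 8, 7]
  [8, 3, 0, 7]
  [5, 1, 2, 0]

This is the Floyd-Warshall all-pairs shortest-path computation. For each intermediate vertex k = 0, 1, …, 3, update dist[i][j] ← min(dist[i][j], dist[i][k] + dist[k][j]). The final matrix gives, for each (i, j), the minimum total weight of any directed path from i to j (possibly empty when i = j).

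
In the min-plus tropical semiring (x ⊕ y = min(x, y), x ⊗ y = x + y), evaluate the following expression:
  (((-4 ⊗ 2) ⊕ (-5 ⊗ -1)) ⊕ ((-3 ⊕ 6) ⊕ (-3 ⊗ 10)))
(((-4 ⊗ 2) ⊕ (-5 ⊗ -1)) ⊕ ((-3 ⊕ 6) ⊕ (-3 ⊗ 10))) = -6

Expand innermost to outermost. Recall ⊕ takes the minimum of its arguments and ⊗ takes their sum. Working out the expression (((-4 ⊗ 2) ⊕ (-5 ⊗ -1)) ⊕ ((-3 ⊕ 6) ⊕ (-3 ⊗ 10))) gives -6.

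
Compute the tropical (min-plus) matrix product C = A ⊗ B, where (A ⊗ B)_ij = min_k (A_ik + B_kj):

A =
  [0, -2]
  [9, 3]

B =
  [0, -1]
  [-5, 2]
A ⊗ B =
  [-7, -1]
  [-2, 5]

Apply the min-plus product entry-by-entry:
  C[0][0] = min over k of (A[0][0] + B[0][0] = 0 + 0 = 0, A[0][1] + B[1][0] = -2 + -5 = -7) = -7 (attained at k = 1)
  C[0][1] = min over k of (A[0][0] + B[0][1] = 0 + -1 = -1, A[0][1] + B[1][1] = -2 + 2 = 0) = -1 (attained at k = 0)
  C[1][0] = min over k of (A[1][0] + B[0][0] = 9 + 0 = 9, A[1][1] + B[1][0] = 3 + -5 = -2) = -2 (attained at k = 1)
  C[1][1] = min over k of (A[1][0] + B[0][1] = 9 + -1 = 8, A[1][1] + B[1][1] = 3 + 2 = 5) = 5 (attained at k = 1)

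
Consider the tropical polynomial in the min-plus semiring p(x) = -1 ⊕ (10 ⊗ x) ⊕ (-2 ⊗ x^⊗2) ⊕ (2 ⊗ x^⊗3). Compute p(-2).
p(-2) = -6

A tropical monomial a ⊗ x^⊗i evaluates to a + i · x. Evaluating each term at x = -2:
  Term 0 contributes -1 + 0 · -2 = -1
  Term 1 contributes 10 + 1 · -2 = 8
  Term 2 contributes -2 + 2 · -2 = -6
  Term 3 contributes 2 + 3 · -2 = -4
p(-2) = ⊕ of these = min[-1, 8, -6, -4] = -6.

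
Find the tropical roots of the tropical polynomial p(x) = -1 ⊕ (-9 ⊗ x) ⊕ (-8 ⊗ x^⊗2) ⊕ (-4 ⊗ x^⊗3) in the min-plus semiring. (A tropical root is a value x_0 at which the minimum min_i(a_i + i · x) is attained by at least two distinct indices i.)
Roots: {-4, -1, 8}

Each tropical root is a break point of the lower envelope of the lines y = a_i + i · x (there are 4 lines, with slopes 0, 1, ..., 3). Only the lines that attain the minimum somewhere contribute to roots; other lines are dominated. Here the surviving (envelope) indices are i = 3, i = 2, i = 1, i = 0.
Intersections between consecutive envelope lines give the roots: for adjacent envelope indices i < j the intersection is x = (a_i − a_j) / (j − i). Reading off the sorted break points: {-4, -1, 8}.
Verification: at each break x_0, at least two indices attain the minimum of min_i(a_i + i · x_0).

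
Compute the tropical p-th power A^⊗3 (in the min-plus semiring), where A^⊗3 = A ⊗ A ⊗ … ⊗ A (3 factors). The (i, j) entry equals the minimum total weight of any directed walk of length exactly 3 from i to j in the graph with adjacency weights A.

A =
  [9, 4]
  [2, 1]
A^⊗3 =
  [7, 6]
  [4, 3]

Each entry (A^⊗3)_ij equals the minimum over all length-3 walks i = v_0 → v_1 → … → v_3 = j of Σ_t A[v_t][v_{t+1}]. For example, for (i, j) = (0, 1) we minimise over 4 possible intermediate vertex sequences; the minimum is 6, attained along the walk 0 → 1 → 1 → 1.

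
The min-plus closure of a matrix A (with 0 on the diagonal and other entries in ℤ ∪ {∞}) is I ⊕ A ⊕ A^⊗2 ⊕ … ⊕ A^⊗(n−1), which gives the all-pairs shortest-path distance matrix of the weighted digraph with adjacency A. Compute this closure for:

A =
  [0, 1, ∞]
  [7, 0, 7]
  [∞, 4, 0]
Closure =
  [0, 1, 8]
  [7, 0, 7]
  [11, 4, 0]

This is the Floyd-Warshall all-pairs shortest-path computation. For each intermediate vertex k = 0, 1, …, 2, update dist[i][j] ← min(dist[i][j], dist[i][k] + dist[k][j]). The final matrix gives, for each (i, j), the minimum total weight of any directed path from i to j (possibly empty when i = j).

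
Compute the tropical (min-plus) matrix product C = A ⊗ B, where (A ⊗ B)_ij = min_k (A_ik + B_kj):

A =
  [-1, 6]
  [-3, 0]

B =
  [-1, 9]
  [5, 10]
A ⊗ B =
  [-2, 8]
  [-4, 6]

Apply the min-plus product entry-by-entry:
  C[0][0] = min over k of (A[0][0] + B[0][0] = -1 + -1 = -2, A[0][1] + B[1][0] = 6 + 5 = 11) = -2 (attained at k = 0)
  C[0][1] = min over k of (A[0][0] + B[0][1] = -1 + 9 = 8, A[0][1] + B[1][1] = 6 + 10 = 16) = 8 (attained at k = 0)
  C[1][0] = min over k of (A[1][0] + B[0][0] = -3 + -1 = -4, A[1][1] + B[1][0] = 0 + 5 = 5) = -4 (attained at k = 0)
  C[1][1] = min over k of (A[1][0] + B[0][1] = -3 + 9 = 6, A[1][1] + B[1][1] = 0 + 10 = 10) = 6 (attained at k = 0)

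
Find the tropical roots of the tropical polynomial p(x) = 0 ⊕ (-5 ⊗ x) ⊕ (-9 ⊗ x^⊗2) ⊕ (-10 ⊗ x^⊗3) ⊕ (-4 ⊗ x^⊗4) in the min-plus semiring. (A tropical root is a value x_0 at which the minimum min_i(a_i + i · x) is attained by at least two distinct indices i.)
Roots: {-6, 1, 4, 5}

Each tropical root is a break point of the lower envelope of the lines y = a_i + i · x (there are 5 lines, with slopes 0, 1, ..., 4). Only the lines that attain the minimum somewhere contribute to roots; other lines are dominated. Here the surviving (envelope) indices are i = 4, i = 3, i = 2, i = 1, i = 0.
Intersections between consecutive envelope lines give the roots: for adjacent envelope indices i < j the intersection is x = (a_i − a_j) / (j − i). Reading off the sorted break points: {-6, 1, 4, 5}.
Verification: at each break x_0, at least two indices attain the minimum of min_i(a_i + i · x_0).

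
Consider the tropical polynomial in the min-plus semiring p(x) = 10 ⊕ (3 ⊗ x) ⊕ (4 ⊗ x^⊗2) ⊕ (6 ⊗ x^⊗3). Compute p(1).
p(1) = 4

A tropical monomial a ⊗ x^⊗i evaluates to a + i · x. Evaluating each term at x = 1:
  Term 0 contributes 10 + 0 · 1 = 10
  Term 1 contributes 3 + 1 · 1 = 4
  Term 2 contributes 4 + 2 · 1 = 6
  Term 3 contributes 6 + 3 · 1 = 9
p(1) = ⊕ of these = min[10, 4, 6, 9] = 4.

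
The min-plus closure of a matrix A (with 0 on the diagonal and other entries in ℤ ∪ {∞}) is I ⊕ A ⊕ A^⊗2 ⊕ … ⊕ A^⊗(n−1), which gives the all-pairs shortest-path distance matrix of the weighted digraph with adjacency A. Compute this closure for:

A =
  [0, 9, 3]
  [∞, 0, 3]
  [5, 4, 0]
Closure =
  [0, 7, 3]
  [8, 0, 3]
  [5, 4, 0]

This is the Floyd-Warshall all-pairs shortest-path computation. For each intermediate vertex k = 0, 1, …, 2, update dist[i][j] ← min(dist[i][j], dist[i][k] + dist[k][j]). The final matrix gives, for each (i, j), the minimum total weight of any directed path from i to j (possibly empty when i = j).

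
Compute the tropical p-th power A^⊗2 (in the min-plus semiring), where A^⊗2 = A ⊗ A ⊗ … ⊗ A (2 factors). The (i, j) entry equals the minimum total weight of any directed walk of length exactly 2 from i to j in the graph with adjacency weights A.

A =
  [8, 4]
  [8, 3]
A^⊗2 =
  [12, 7]
  [11, 6]

Each entry (A^⊗2)_ij equals the minimum over all length-2 walks i = v_0 → v_1 → … → v_2 = j of Σ_t A[v_t][v_{t+1}]. For example, for (i, j) = (0, 1) we minimise over 2 possible intermediate vertex sequences; the minimum is 7, attained along the walk 0 → 1 → 1.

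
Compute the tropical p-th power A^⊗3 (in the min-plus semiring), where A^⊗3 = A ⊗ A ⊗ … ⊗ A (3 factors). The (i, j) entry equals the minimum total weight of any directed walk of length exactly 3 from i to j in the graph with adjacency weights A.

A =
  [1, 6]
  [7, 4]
A^⊗3 =
  [3, 8]
  [9, 12]

Each entry (A^⊗3)_ij equals the minimum over all length-3 walks i = v_0 → v_1 → … → v_3 = j of Σ_t A[v_t][v_{t+1}]. For example, for (i, j) = (0, 1) we minimise over 4 possible intermediate vertex sequences; the minimum is 8, attained along the walk 0 → 0 → 0 → 1.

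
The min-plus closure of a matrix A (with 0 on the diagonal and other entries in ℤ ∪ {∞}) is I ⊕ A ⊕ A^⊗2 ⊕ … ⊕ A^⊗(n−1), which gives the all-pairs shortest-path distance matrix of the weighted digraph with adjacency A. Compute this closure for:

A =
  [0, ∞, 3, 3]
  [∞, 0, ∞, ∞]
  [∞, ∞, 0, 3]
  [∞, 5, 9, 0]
Closure =
  [0, 8, 3, 3]
  [∞, 0, ∞, ∞]
  [∞, 8, 0, 3]
  [∞, 5, 9, 0]

This is the Floyd-Warshall all-pairs shortest-path computation. For each intermediate vertex k = 0, 1, …, 3, update dist[i][j] ← min(dist[i][j], dist[i][k] + dist[k][j]). The final matrix gives, for each (i, j), the minimum total weight of any directed path from i to j (possibly empty when i = j).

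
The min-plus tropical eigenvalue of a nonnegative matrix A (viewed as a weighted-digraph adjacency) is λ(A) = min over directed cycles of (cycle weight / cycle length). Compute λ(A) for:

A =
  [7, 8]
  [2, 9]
λ(A) = 5

Enumerate directed cycles and compute their means (weight / length). Sample:
  cycle 0 → 0: weight = 7, length = 1, mean = 7/1 ≈ 7.000
  cycle 1 → 1: weight = 9, length = 1, mean = 9/1 ≈ 9.000
  cycle 0 → 1 → 0: weight = 10, length = 2, mean = 10/2 ≈ 5.000
  cycle 1 → 0 → 1: weight = 10, length = 2, mean = 10/2 ≈ 5.000
Minimum mean = 5.000, attained e.g. along the cycle 0 → 1 → 0 with weight 10 and length 2. So λ(A) = 10/2 = 5.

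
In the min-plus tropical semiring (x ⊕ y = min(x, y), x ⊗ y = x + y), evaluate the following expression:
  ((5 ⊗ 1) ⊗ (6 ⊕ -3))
((5 ⊗ 1) ⊗ (6 ⊕ -3)) = 3

Expand innermost to outermost. Recall ⊕ takes the minimum of its arguments and ⊗ takes their sum. Working out the expression ((5 ⊗ 1) ⊗ (6 ⊕ -3)) gives 3.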